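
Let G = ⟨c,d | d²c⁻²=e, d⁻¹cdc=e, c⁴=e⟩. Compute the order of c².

Compute successive powers until reaching e:
  (c²)¹ = c², (c²)² = e.
The smallest positive k with (c²)ᵏ = e is 2.

Answer: 2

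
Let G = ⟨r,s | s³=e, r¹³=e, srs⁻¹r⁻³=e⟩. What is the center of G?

An element z ∈ Z(G) iff z commutes with every generator.
For example e is central: e·r = r = r·e; e·s = s = s·e.
Whereas r ∉ Z(G) since r·s = rs ≠ r³s = s·r.
Checking each of the 39 elements this way gives Z(G) = {e}, of order 1.

Answer: {e}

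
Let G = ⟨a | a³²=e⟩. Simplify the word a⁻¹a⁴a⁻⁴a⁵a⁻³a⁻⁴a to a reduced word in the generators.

Multiply left to right, reducing at each step:
  (a³¹) · a⁴ = a³
  (a³) · a⁻⁴ = a³¹
  (a³¹) · a⁵ = a⁴
  (a⁴) · a⁻³ = a
  a · a⁻⁴ = a²⁹
  (a²⁹) · a = a³⁰

Answer: a³⁰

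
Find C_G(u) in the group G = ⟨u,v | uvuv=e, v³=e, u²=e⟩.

⟨u⟩ ⊆ C_G(u) since powers of u commute with u; so |C_G(u)| ≥ |⟨u⟩| = 2.
By orbit–stabilizer, |C_G(u)| = |G| / |conj. class of u| = 6 / 3 = 2.
The 2 elements commuting with u are {e, u}.

Answer: {e, u}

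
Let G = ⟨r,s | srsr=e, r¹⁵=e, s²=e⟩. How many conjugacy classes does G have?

The conjugacy classes (representative and size) are:
  [e] (size 1), [r¹⁴] (size 2), [r²] (size 2), [r³] (size 2), [r⁴] (size 2), [r¹⁰] (size 2), [r⁹] (size 2), [r⁷] (size 2), [r¹³s] (size 15).
Class equation: 1 + 2 + 2 + 2 + 2 + 2 + 2 + 2 + 15 = 30 = |G|. So G has 9 conjugacy classes.

Answer: 9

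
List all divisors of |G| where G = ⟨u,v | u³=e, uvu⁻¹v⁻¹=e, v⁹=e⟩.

|G| = 27 = 3³. By Lagrange's theorem the order of any subgroup divides 27; the divisors of 27 are 1, 3, 9, 27.

Answer: 1, 3, 9, 27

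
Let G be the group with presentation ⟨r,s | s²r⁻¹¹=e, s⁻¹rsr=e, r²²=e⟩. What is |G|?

Enumerate words in the generators, reducing via the relations: the distinct elements are
  {e, r, s, rs, r², r³, r⁴, r⁵, r⁶, r⁷, r⁸, r⁹, r²s, r²¹, r²⁰, r³s, r¹², r¹³, r¹¹, r¹⁰, r¹⁴, r¹⁵, r¹⁶, r¹⁷, r¹⁸, r¹⁹, r⁴s, r⁵s, r⁶s, r⁷s, r⁸s, r⁹s, s⁻¹, rs⁻¹, r¹⁰s, r²s⁻¹, r³s⁻¹, r⁴s⁻¹, r⁵s⁻¹, r⁶s⁻¹, r⁷s⁻¹, r⁸s⁻¹, r⁹s⁻¹, r¹⁰s⁻¹}.
No further products give new elements, so |G| = 44.

Answer: 44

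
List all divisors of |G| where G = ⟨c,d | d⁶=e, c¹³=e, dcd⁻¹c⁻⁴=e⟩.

|G| = 78 = 2 · 3 · 13. By Lagrange's theorem the order of any subgroup divides 78; the divisors of 78 are 1, 2, 3, 6, 13, 26, 39, 78.

Answer: 1, 2, 3, 6, 13, 26, 39, 78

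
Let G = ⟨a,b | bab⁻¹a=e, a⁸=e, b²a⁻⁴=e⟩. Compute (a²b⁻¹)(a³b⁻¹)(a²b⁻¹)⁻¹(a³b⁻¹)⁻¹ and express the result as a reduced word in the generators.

[(a²b⁻¹), (a³b⁻¹)] = (a²b⁻¹)·(a³b⁻¹)·(a²b⁻¹)⁻¹·(a³b⁻¹)⁻¹.
  (a²b⁻¹) · (a³b⁻¹) = a³
  (a³) · (a²b) = ab⁻¹
  (ab⁻¹) · (a³b) = a⁶

Answer: a⁶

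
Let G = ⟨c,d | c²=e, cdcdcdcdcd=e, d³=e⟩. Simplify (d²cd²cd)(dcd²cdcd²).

Compute (d²cd²cd) · (dcd²cdcd²) by multiplying left to right and reducing via the relations at each step:
  (d²cd²cd) · d = cdcdc
  (cdcdc) · c = cdcd
  (cdcd) · d² = cdc
  (cdc) · c = cd
  (cd) · d = cd²
  (cd²) · c = cd²c
  (cd²c) · d² = cd²cd²

Answer: cd²cd²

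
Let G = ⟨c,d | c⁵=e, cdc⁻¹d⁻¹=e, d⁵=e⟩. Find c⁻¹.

The order of c is 5 (smallest k with cᵏ = e), so c⁻¹ = c⁴ = c⁴.
Check: c · (c⁴) → c · c⁴ = e, giving e as required.

Answer: c⁴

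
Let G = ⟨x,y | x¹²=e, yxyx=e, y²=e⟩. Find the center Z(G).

An element z ∈ Z(G) iff z commutes with every generator.
For example x⁶ is central: (x⁶)·x = x⁷ = x·(x⁶); (x⁶)·y = x⁶y = y·(x⁶).
Whereas x ∉ Z(G) since x·y = xy ≠ x¹¹y = y·x.
Checking each of the 24 elements this way gives Z(G) = {e, x⁶}, of order 2.

Answer: {e, x⁶}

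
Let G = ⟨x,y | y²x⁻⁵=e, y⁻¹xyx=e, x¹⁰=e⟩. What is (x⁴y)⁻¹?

The order of (x⁴y) is 4 (smallest k with (x⁴y)ᵏ = e), so (x⁴y)⁻¹ = (x⁴y)³ = x⁴y⁻¹.
Check: (x⁴y) · (x⁴y⁻¹) → (x⁴y) · x⁴ = y;   y · y⁻¹ = e, giving e as required.

Answer: x⁴y⁻¹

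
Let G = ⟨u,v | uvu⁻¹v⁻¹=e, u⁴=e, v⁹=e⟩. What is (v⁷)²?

Compute successive powers of (v⁷), reducing at each step:
  (v⁷)²: (v⁷) · v⁷ = v⁵

Answer: v⁵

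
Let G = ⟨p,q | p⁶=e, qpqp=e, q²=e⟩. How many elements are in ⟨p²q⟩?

|⟨p²q⟩| equals the order of p²q. Compute successive powers until reaching e:
  (p²q)¹ = p²q, (p²q)² = e.
The smallest positive k with (p²q)ᵏ = e is 2, so |⟨p²q⟩| = 2.

Answer: 2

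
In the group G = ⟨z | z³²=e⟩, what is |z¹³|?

Compute successive powers until reaching e:
  (z¹³)¹ = z¹³, (z¹³)² = z²⁶, (z¹³)³ = z⁷, (z¹³)⁴ = z²⁰, (z¹³)⁵ = z, (z¹³)⁶ = z¹⁴, (z¹³)⁷ = z²⁷, (z¹³)⁸ = z⁸, (z¹³)⁹ = z²¹, (z¹³)¹⁰ = z², (z¹³)¹¹ = z¹⁵, (z¹³)¹² = z²⁸, (z¹³)¹³ = z⁹, (z¹³)¹⁴ = z²², (z¹³)¹⁵ = z³, (z¹³)¹⁶ = z¹⁶, (z¹³)¹⁷ = z²⁹, (z¹³)¹⁸ = z¹⁰, (z¹³)¹⁹ = z²³, (z¹³)²⁰ = z⁴, (z¹³)²¹ = z¹⁷, (z¹³)²² = z³⁰, (z¹³)²³ = z¹¹, (z¹³)²⁴ = z²⁴, (z¹³)²⁵ = z⁵, (z¹³)²⁶ = z¹⁸, (z¹³)²⁷ = z³¹, (z¹³)²⁸ = z¹², (z¹³)²⁹ = z²⁵, (z¹³)³⁰ = z⁶, (z¹³)³¹ = z¹⁹, (z¹³)³² = e.
The smallest positive k with (z¹³)ᵏ = e is 32.

Answer: 32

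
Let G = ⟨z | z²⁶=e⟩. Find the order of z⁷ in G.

Compute successive powers until reaching e:
  (z⁷)¹ = z⁷, (z⁷)² = z¹⁴, (z⁷)³ = z²¹, (z⁷)⁴ = z², (z⁷)⁵ = z⁹, (z⁷)⁶ = z¹⁶, (z⁷)⁷ = z²³, (z⁷)⁸ = z⁴, (z⁷)⁹ = z¹¹, (z⁷)¹⁰ = z¹⁸, (z⁷)¹¹ = z²⁵, (z⁷)¹² = z⁶, (z⁷)¹³ = z¹³, (z⁷)¹⁴ = z²⁰, (z⁷)¹⁵ = z, (z⁷)¹⁶ = z⁸, (z⁷)¹⁷ = z¹⁵, (z⁷)¹⁸ = z²², (z⁷)¹⁹ = z³, (z⁷)²⁰ = z¹⁰, (z⁷)²¹ = z¹⁷, (z⁷)²² = z²⁴, (z⁷)²³ = z⁵, (z⁷)²⁴ = z¹², (z⁷)²⁵ = z¹⁹, (z⁷)²⁶ = e.
The smallest positive k with (z⁷)ᵏ = e is 26.

Answer: 26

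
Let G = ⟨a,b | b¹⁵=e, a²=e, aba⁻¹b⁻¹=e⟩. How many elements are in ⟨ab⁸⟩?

|⟨ab⁸⟩| equals the order of ab⁸. Compute successive powers until reaching e:
  (ab⁸)¹ = ab⁸, (ab⁸)² = b, (ab⁸)³ = ab⁹, (ab⁸)⁴ = b², (ab⁸)⁵ = ab¹⁰, (ab⁸)⁶ = b³, (ab⁸)⁷ = ab¹¹, (ab⁸)⁸ = b⁴, (ab⁸)⁹ = ab¹², (ab⁸)¹⁰ = b⁵, (ab⁸)¹¹ = ab¹³, (ab⁸)¹² = b⁶, (ab⁸)¹³ = ab¹⁴, (ab⁸)¹⁴ = b⁷, (ab⁸)¹⁵ = a, (ab⁸)¹⁶ = b⁸, (ab⁸)¹⁷ = ab, (ab⁸)¹⁸ = b⁹, (ab⁸)¹⁹ = ab², (ab⁸)²⁰ = b¹⁰, (ab⁸)²¹ = ab³, (ab⁸)²² = b¹¹, (ab⁸)²³ = ab⁴, (ab⁸)²⁴ = b¹², (ab⁸)²⁵ = ab⁵, (ab⁸)²⁶ = b¹³, (ab⁸)²⁷ = ab⁶, (ab⁸)²⁸ = b¹⁴, (ab⁸)²⁹ = ab⁷, (ab⁸)³⁰ = e.
The smallest positive k with (ab⁸)ᵏ = e is 30, so |⟨ab⁸⟩| = 30.

Answer: 30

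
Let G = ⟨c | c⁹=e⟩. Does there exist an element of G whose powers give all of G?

|G| = 9. The element c has order 9 (its powers give 9 distinct elements), so ⟨c⟩ = G and G is cyclic.

Answer: Yes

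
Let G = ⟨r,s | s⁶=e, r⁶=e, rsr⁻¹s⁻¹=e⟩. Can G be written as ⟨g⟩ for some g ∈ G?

|G| = 36, but the maximum element order in G is 6 < 36. No single element generates all of G, so G is not cyclic.

Answer: No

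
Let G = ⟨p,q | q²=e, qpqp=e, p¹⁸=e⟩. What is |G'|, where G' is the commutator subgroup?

G' = [G, G] is generated by all commutators. The generator-pair commutators are: [p, q] = p².
The subgroup they normally generate is {e, p², p⁴, p⁶, p⁸, p¹⁰, p¹², p¹⁴, p¹⁶}, of order 9.
Check: |G/G'| = 36/9 = 4 is the order of the abelianisation.

Answer: 9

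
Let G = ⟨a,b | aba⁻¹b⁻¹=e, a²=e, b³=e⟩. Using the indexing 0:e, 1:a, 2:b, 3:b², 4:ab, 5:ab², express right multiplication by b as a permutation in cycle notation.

(0 2 3)(1 4 5)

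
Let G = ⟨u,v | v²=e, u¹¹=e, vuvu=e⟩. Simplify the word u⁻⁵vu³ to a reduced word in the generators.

Multiply left to right, reducing at each step:
  (u⁶) · v = u⁶v
  (u⁶v) · u³ = u³v

Answer: u³v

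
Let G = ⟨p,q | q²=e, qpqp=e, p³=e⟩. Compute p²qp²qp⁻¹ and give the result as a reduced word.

Multiply left to right, reducing at each step:
  (p²) · q = p²q
  (p²q) · p² = q
  q · q = e
  e · p⁻¹ = p²

Answer: p²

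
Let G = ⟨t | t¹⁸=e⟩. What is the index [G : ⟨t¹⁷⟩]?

First find ord(t¹⁷) by computing successive powers:
  (t¹⁷)¹ = t¹⁷, (t¹⁷)² = t¹⁶, (t¹⁷)³ = t¹⁵, (t¹⁷)⁴ = t¹⁴, (t¹⁷)⁵ = t¹³, (t¹⁷)⁶ = t¹², (t¹⁷)⁷ = t¹¹, (t¹⁷)⁸ = t¹⁰, (t¹⁷)⁹ = t⁹, (t¹⁷)¹⁰ = t⁸, (t¹⁷)¹¹ = t⁷, (t¹⁷)¹² = t⁶, (t¹⁷)¹³ = t⁵, (t¹⁷)¹⁴ = t⁴, (t¹⁷)¹⁵ = t³, (t¹⁷)¹⁶ = t², (t¹⁷)¹⁷ = t, (t¹⁷)¹⁸ = e.
So |⟨t¹⁷⟩| = ord(t¹⁷) = 18. With |G| = 18, by Lagrange [G : ⟨t¹⁷⟩] = 18/18 = 1.

Answer: 1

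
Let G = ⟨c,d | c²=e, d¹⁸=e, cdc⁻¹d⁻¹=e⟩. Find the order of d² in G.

Compute successive powers until reaching e:
  (d²)¹ = d², (d²)² = d⁴, (d²)³ = d⁶, (d²)⁴ = d⁸, (d²)⁵ = d¹⁰, (d²)⁶ = d¹², (d²)⁷ = d¹⁴, (d²)⁸ = d¹⁶, (d²)⁹ = e.
The smallest positive k with (d²)ᵏ = e is 9.

Answer: 9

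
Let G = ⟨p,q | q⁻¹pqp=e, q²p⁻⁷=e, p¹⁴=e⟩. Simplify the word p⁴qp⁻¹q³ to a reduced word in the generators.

Multiply left to right, reducing at each step:
  (p⁴) · q = p⁴q
  (p⁴q) · p⁻¹ = p⁵q
  (p⁵q) · q³ = p⁵

Answer: p⁵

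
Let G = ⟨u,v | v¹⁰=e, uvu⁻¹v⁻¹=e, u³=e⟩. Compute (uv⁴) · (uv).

Compute (uv⁴) · (uv) by multiplying left to right and reducing via the relations at each step:
  (uv⁴) · u = u²v⁴
  (u²v⁴) · v = u²v⁵

Answer: u²v⁵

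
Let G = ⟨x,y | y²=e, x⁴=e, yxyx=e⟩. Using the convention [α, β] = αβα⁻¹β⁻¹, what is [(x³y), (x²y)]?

[(x³y), (x²y)] = (x³y)·(x²y)·(x³y)⁻¹·(x²y)⁻¹.
  (x³y) · (x²y) = x
  x · (x³y) = y
  y · (x²y) = x²

Answer: x²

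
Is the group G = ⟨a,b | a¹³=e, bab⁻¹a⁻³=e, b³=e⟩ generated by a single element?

Every cyclic group is abelian. But a·b = ab while b·a = a³b, so a·b ≠ b·a and G is not abelian. Hence G is not cyclic.

Answer: No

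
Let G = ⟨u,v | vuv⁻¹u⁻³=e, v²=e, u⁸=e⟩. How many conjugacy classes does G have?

The conjugacy classes (representative and size) are:
  [e] (size 1), [u³] (size 2), [u²] (size 2), [u⁴] (size 1), [u⁵] (size 2), [u⁴v] (size 4), [uv] (size 4).
Class equation: 1 + 2 + 2 + 1 + 2 + 4 + 4 = 16 = |G|. So G has 7 conjugacy classes.

Answer: 7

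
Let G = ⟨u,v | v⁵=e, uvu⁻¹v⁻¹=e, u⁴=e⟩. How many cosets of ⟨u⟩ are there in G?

First find ord(u) by computing successive powers:
  u¹ = u, u² = u², u³ = u³, u⁴ = e.
So |⟨u⟩| = ord(u) = 4. With |G| = 20, by Lagrange [G : ⟨u⟩] = 20/4 = 5.

Answer: 5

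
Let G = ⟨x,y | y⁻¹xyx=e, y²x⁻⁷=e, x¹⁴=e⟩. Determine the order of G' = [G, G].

G' = [G, G] is generated by all commutators. The generator-pair commutators are: [x, y] = x².
The subgroup they normally generate is {e, x², x⁴, x⁶, x⁸, x¹⁰, x¹²}, of order 7.
Check: |G/G'| = 28/7 = 4 is the order of the abelianisation.

Answer: 7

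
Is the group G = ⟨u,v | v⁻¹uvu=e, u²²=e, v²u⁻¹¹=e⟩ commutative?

u·v = uv but v·u = u¹⁰v⁻¹, so u·v ≠ v·u and G is not abelian.

Answer: No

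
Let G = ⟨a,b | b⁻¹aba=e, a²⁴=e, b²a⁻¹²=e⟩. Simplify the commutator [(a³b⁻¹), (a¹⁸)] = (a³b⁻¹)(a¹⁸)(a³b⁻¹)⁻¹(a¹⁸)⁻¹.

[(a³b⁻¹), (a¹⁸)] = (a³b⁻¹)·(a¹⁸)·(a³b⁻¹)⁻¹·(a¹⁸)⁻¹.
  (a³b⁻¹) · (a¹⁸) = a⁹b⁻¹
  (a⁹b⁻¹) · (a³b) = a⁶
  (a⁶) · (a⁶) = a¹²

Answer: a¹²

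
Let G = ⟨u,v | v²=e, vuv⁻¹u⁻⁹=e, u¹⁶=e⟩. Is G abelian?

u·v = uv but v·u = u⁹v, so u·v ≠ v·u and G is not abelian.

Answer: No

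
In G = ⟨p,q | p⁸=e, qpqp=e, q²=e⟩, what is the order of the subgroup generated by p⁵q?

|⟨p⁵q⟩| equals the order of p⁵q. Compute successive powers until reaching e:
  (p⁵q)¹ = p⁵q, (p⁵q)² = e.
The smallest positive k with (p⁵q)ᵏ = e is 2, so |⟨p⁵q⟩| = 2.

Answer: 2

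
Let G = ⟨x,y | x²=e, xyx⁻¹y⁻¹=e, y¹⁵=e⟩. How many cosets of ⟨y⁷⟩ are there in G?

First find ord(y⁷) by computing successive powers:
  (y⁷)¹ = y⁷, (y⁷)² = y¹⁴, (y⁷)³ = y⁶, (y⁷)⁴ = y¹³, (y⁷)⁵ = y⁵, (y⁷)⁶ = y¹², (y⁷)⁷ = y⁴, (y⁷)⁸ = y¹¹, (y⁷)⁹ = y³, (y⁷)¹⁰ = y¹⁰, (y⁷)¹¹ = y², (y⁷)¹² = y⁹, (y⁷)¹³ = y, (y⁷)¹⁴ = y⁸, (y⁷)¹⁵ = e.
So |⟨y⁷⟩| = ord(y⁷) = 15. With |G| = 30, by Lagrange [G : ⟨y⁷⟩] = 30/15 = 2.

Answer: 2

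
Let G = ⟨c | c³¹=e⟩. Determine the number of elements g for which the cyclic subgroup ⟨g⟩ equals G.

G is cyclic of order 31. An element generates G iff its order is 31, and a cyclic group of order 31 has exactly φ(31) = 30 such elements.

Answer: 30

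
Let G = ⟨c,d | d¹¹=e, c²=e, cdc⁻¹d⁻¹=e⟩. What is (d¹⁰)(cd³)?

Compute (d¹⁰) · (cd³) by multiplying left to right and reducing via the relations at each step:
  (d¹⁰) · c = cd¹⁰
  (cd¹⁰) · d³ = cd²

Answer: cd²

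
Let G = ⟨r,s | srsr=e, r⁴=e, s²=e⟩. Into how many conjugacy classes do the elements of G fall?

The conjugacy classes (representative and size) are:
  [e] (size 1), [r] (size 2), [r²] (size 1), [r²s] (size 2), [r³s] (size 2).
Class equation: 1 + 2 + 1 + 2 + 2 = 8 = |G|. So G has 5 conjugacy classes.

Answer: 5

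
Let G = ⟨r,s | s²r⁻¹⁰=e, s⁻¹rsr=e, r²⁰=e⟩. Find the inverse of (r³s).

The order of (r³s) is 4 (smallest k with (r³s)ᵏ = e), so (r³s)⁻¹ = (r³s)³ = r³s⁻¹.
Check: (r³s) · (r³s⁻¹) → (r³s) · r³ = s;   s · s⁻¹ = e, giving e as required.

Answer: r³s⁻¹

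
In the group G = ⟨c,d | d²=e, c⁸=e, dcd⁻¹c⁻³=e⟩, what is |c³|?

Compute successive powers until reaching e:
  (c³)¹ = c³, (c³)² = c⁶, (c³)³ = c, (c³)⁴ = c⁴, (c³)⁵ = c⁷, (c³)⁶ = c², (c³)⁷ = c⁵, (c³)⁸ = e.
The smallest positive k with (c³)ᵏ = e is 8.

Answer: 8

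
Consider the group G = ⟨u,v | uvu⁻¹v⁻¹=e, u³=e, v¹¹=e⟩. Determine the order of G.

Enumerate words in the generators, reducing via the relations: the distinct elements are
  {e, u, v, uv, u², v², v³, v⁴, v⁵, v⁶, v⁷, v⁸, v⁹, uv², uv³, uv⁴, uv⁵, uv⁶, uv⁷, uv⁸, uv⁹, u²v, v¹⁰, uv¹⁰, u²v², u²v³, u²v⁴, u²v⁵, u²v⁶, u²v⁷, u²v⁸, u²v⁹, u²v¹⁰}.
No further products give new elements, so |G| = 33.

Answer: 33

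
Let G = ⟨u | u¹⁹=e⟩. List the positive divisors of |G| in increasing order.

|G| = 19 = 19. By Lagrange's theorem the order of any subgroup divides 19; the divisors of 19 are 1, 19.

Answer: 1, 19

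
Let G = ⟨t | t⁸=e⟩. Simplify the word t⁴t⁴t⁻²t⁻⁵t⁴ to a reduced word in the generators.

Multiply left to right, reducing at each step:
  (t⁴) · t⁴ = e
  e · t⁻² = t⁶
  (t⁶) · t⁻⁵ = t
  t · t⁴ = t⁵

Answer: t⁵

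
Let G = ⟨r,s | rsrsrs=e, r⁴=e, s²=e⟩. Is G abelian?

r·s = rs but s·r = sr, so r·s ≠ s·r and G is not abelian.

Answer: No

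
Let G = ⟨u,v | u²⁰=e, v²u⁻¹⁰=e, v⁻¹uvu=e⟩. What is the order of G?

Enumerate words in the generators, reducing via the relations: the distinct elements are
  {e, u, v, uv, u², u³, u⁴, u⁵, u⁶, u⁷, u⁸, u⁹, u²v, u³v, u¹², u¹³, u¹¹, u¹⁰, u¹⁴, u¹⁵, u¹⁶, u¹⁷, u¹⁸, u¹⁹, u⁴v, u⁵v, u⁶v, u⁷v, u⁸v, u⁹v, v⁻¹, uv⁻¹, u²v⁻¹, u³v⁻¹, u⁴v⁻¹, u⁵v⁻¹, u⁶v⁻¹, u⁷v⁻¹, u⁸v⁻¹, u⁹v⁻¹}.
No further products give new elements, so |G| = 40.

Answer: 40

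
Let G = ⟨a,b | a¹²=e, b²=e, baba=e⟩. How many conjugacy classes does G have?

The conjugacy classes (representative and size) are:
  [e] (size 1), [a¹¹] (size 2), [a²] (size 2), [a⁹] (size 2), [a⁴] (size 2), [a⁵] (size 2), [a⁶] (size 1), [b] (size 6), [ab] (size 6).
Class equation: 1 + 2 + 2 + 2 + 2 + 2 + 1 + 6 + 6 = 24 = |G|. So G has 9 conjugacy classes.

Answer: 9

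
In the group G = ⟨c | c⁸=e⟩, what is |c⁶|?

Compute successive powers until reaching e:
  (c⁶)¹ = c⁶, (c⁶)² = c⁴, (c⁶)³ = c², (c⁶)⁴ = e.
The smallest positive k with (c⁶)ᵏ = e is 4.

Answer: 4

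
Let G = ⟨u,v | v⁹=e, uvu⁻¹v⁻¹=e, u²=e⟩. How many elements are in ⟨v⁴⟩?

|⟨v⁴⟩| equals the order of v⁴. Compute successive powers until reaching e:
  (v⁴)¹ = v⁴, (v⁴)² = v⁸, (v⁴)³ = v³, (v⁴)⁴ = v⁷, (v⁴)⁵ = v², (v⁴)⁶ = v⁶, (v⁴)⁷ = v, (v⁴)⁸ = v⁵, (v⁴)⁹ = e.
The smallest positive k with (v⁴)ᵏ = e is 9, so |⟨v⁴⟩| = 9.

Answer: 9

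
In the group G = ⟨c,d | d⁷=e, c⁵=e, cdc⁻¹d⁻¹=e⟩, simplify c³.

Compute successive powers of c, reducing at each step:
  c²: c · c = c²
  c³: (c²) · c = c³

Answer: c³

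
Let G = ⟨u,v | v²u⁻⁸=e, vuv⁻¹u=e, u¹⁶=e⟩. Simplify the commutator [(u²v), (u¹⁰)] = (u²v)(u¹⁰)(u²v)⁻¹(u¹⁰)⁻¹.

[(u²v), (u¹⁰)] = (u²v)·(u¹⁰)·(u²v)⁻¹·(u¹⁰)⁻¹.
  (u²v) · (u¹⁰) = v⁻¹
  (v⁻¹) · (u²v⁻¹) = u⁶
  (u⁶) · (u⁶) = u¹²

Answer: u¹²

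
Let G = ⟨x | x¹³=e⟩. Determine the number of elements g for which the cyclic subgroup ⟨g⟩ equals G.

G is cyclic of order 13. An element generates G iff its order is 13, and a cyclic group of order 13 has exactly φ(13) = 12 such elements.

Answer: 12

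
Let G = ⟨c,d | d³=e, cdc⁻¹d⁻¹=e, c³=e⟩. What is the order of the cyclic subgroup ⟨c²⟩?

|⟨c²⟩| equals the order of c². Compute successive powers until reaching e:
  (c²)¹ = c², (c²)² = c, (c²)³ = e.
The smallest positive k with (c²)ᵏ = e is 3, so |⟨c²⟩| = 3.

Answer: 3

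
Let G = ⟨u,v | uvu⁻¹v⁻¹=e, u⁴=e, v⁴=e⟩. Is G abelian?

Each pair of generators commutes: u·v = uv = v·u. Since the generators pairwise commute, every element of G commutes with every other, so G is abelian.

Answer: Yes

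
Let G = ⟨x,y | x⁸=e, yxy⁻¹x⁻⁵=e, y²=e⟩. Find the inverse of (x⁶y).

The order of (x⁶y) is 4 (smallest k with (x⁶y)ᵏ = e), so (x⁶y)⁻¹ = (x⁶y)³ = x²y.
Check: (x⁶y) · (x²y) → (x⁶y) · x² = y;   y · y = e, giving e as required.

Answer: x²y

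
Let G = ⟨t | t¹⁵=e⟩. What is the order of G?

G is generated by a single element, so G is cyclic. The relator gives t¹⁵ = e and no smaller power is forced to be e, so the 15 powers {e, t, t², t³, t⁴, t⁵, t⁶, t⁷, t⁸, t⁹, t¹², t¹³, t¹¹, t¹⁰, t¹⁴} are distinct. Hence |G| = 15.

Answer: 15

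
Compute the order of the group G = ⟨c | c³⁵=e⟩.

G is generated by a single element, so G is cyclic. The relator gives c³⁵ = e and no smaller power is forced to be e, so the 35 powers {c, e, c², c³, c⁴, c⁵, c⁶, c⁷, c⁸, c⁹, c²², c²³, c²¹, c²⁰, c²⁴, c²⁵, c²⁶, c²⁷, c²⁸, c²⁹, c³², c³³, c³¹, c³⁰, c³⁴, c¹², c¹³, c¹¹, c¹⁰, c¹⁴, c¹⁵, c¹⁶, c¹⁷, c¹⁸, c¹⁹} are distinct. Hence |G| = 35.

Answer: 35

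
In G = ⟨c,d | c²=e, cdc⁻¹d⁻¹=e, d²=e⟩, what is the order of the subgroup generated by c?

|⟨c⟩| equals the order of c. Compute successive powers until reaching e:
  c¹ = c, c² = e.
The smallest positive k with cᵏ = e is 2, so |⟨c⟩| = 2.

Answer: 2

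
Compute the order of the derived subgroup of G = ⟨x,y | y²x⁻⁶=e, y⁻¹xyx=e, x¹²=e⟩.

G' = [G, G] is generated by all commutators. The generator-pair commutators are: [x, y] = x².
The subgroup they normally generate is {e, x², x⁴, x⁶, x⁸, x¹⁰}, of order 6.
Check: |G/G'| = 24/6 = 4 is the order of the abelianisation.

Answer: 6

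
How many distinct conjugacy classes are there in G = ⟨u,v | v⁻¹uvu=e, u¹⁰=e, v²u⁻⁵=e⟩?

The conjugacy classes (representative and size) are:
  [e] (size 1), [u] (size 2), [u⁸] (size 2), [u⁷] (size 2), [u⁴] (size 2), [u⁵] (size 1), [u⁴v] (size 5), [u²v⁻¹] (size 5).
Class equation: 1 + 2 + 2 + 2 + 2 + 1 + 5 + 5 = 20 = |G|. So G has 8 conjugacy classes.

Answer: 8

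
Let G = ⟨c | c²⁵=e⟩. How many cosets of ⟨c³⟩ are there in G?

First find ord(c³) by computing successive powers:
  (c³)¹ = c³, (c³)² = c⁶, (c³)³ = c⁹, (c³)⁴ = c¹², (c³)⁵ = c¹⁵, (c³)⁶ = c¹⁸, (c³)⁷ = c²¹, (c³)⁸ = c²⁴, (c³)⁹ = c², (c³)¹⁰ = c⁵, (c³)¹¹ = c⁸, (c³)¹² = c¹¹, (c³)¹³ = c¹⁴, (c³)¹⁴ = c¹⁷, (c³)¹⁵ = c²⁰, (c³)¹⁶ = c²³, (c³)¹⁷ = c, (c³)¹⁸ = c⁴, (c³)¹⁹ = c⁷, (c³)²⁰ = c¹⁰, (c³)²¹ = c¹³, (c³)²² = c¹⁶, (c³)²³ = c¹⁹, (c³)²⁴ = c²², (c³)²⁵ = e.
So |⟨c³⟩| = ord(c³) = 25. With |G| = 25, by Lagrange [G : ⟨c³⟩] = 25/25 = 1.

Answer: 1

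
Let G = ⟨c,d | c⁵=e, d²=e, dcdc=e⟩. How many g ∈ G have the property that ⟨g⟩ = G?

⟨g⟩ = G would require ord(g) = |G| = 10, but the maximum element order in G is 5 < 10. So G is not cyclic and no single element generates it: the count is 0.

Answer: 0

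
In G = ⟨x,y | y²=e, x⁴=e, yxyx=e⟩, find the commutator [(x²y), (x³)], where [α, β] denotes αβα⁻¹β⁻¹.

[(x²y), (x³)] = (x²y)·(x³)·(x²y)⁻¹·(x³)⁻¹.
  (x²y) · (x³) = x³y
  (x³y) · (x²y) = x
  x · x = x²

Answer: x²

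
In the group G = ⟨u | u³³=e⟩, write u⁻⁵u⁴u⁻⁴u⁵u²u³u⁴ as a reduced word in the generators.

Multiply left to right, reducing at each step:
  (u²⁸) · u⁴ = u³²
  (u³²) · u⁻⁴ = u²⁸
  (u²⁸) · u⁵ = e
  e · u² = u²
  (u²) · u³ = u⁵
  (u⁵) · u⁴ = u⁹

Answer: u⁹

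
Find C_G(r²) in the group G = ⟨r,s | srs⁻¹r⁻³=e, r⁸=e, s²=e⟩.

⟨r²⟩ ⊆ C_G(r²) since powers of r² commute with r²; so |C_G(r²)| ≥ |⟨r²⟩| = 4.
By orbit–stabilizer, |C_G(r²)| = |G| / |conj. class of r²| = 16 / 2 = 8.
The 8 elements commuting with r² are {e, r, r², r³, r⁴, r⁵, r⁶, r⁷}.

Answer: {e, r, r², r³, r⁴, r⁵, r⁶, r⁷}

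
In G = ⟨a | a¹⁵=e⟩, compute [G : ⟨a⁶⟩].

First find ord(a⁶) by computing successive powers:
  (a⁶)¹ = a⁶, (a⁶)² = a¹², (a⁶)³ = a³, (a⁶)⁴ = a⁹, (a⁶)⁵ = e.
So |⟨a⁶⟩| = ord(a⁶) = 5. With |G| = 15, by Lagrange [G : ⟨a⁶⟩] = 15/5 = 3.

Answer: 3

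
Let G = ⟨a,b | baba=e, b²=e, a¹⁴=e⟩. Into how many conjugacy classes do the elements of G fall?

The conjugacy classes (representative and size) are:
  [e] (size 1), [a¹³] (size 2), [a²] (size 2), [a³] (size 2), [a¹⁰] (size 2), [a⁵] (size 2), [a⁸] (size 2), [a⁷] (size 1), [a⁶b] (size 7), [a⁹b] (size 7).
Class equation: 1 + 2 + 2 + 2 + 2 + 2 + 2 + 1 + 7 + 7 = 28 = |G|. So G has 10 conjugacy classes.

Answer: 10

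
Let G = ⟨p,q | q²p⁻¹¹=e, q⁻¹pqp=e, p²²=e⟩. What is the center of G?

An element z ∈ Z(G) iff z commutes with every generator.
For example p¹¹ is central: (p¹¹)·p = p¹² = p·(p¹¹); (p¹¹)·q = q⁻¹ = q·(p¹¹).
Whereas p ∉ Z(G) since p·q = pq ≠ p¹⁰q⁻¹ = q·p.
Checking each of the 44 elements this way gives Z(G) = {e, p¹¹}, of order 2.

Answer: {e, p¹¹}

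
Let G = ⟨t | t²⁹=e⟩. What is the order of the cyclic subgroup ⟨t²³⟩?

|⟨t²³⟩| equals the order of t²³. Compute successive powers until reaching e:
  (t²³)¹ = t²³, (t²³)² = t¹⁷, (t²³)³ = t¹¹, (t²³)⁴ = t⁵, (t²³)⁵ = t²⁸, (t²³)⁶ = t²², (t²³)⁷ = t¹⁶, (t²³)⁸ = t¹⁰, (t²³)⁹ = t⁴, (t²³)¹⁰ = t²⁷, (t²³)¹¹ = t²¹, (t²³)¹² = t¹⁵, (t²³)¹³ = t⁹, (t²³)¹⁴ = t³, (t²³)¹⁵ = t²⁶, (t²³)¹⁶ = t²⁰, (t²³)¹⁷ = t¹⁴, (t²³)¹⁸ = t⁸, (t²³)¹⁹ = t², (t²³)²⁰ = t²⁵, (t²³)²¹ = t¹⁹, (t²³)²² = t¹³, (t²³)²³ = t⁷, (t²³)²⁴ = t, (t²³)²⁵ = t²⁴, (t²³)²⁶ = t¹⁸, (t²³)²⁷ = t¹², (t²³)²⁸ = t⁶, (t²³)²⁹ = e.
The smallest positive k with (t²³)ᵏ = e is 29, so |⟨t²³⟩| = 29.

Answer: 29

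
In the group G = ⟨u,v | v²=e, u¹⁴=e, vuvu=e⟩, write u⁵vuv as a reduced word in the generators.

Multiply left to right, reducing at each step:
  (u⁵) · v = u⁵v
  (u⁵v) · u = u⁴v
  (u⁴v) · v = u⁴

Answer: u⁴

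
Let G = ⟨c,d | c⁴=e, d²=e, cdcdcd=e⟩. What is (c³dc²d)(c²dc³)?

Compute (c³dc²d) · (c²dc³) by multiplying left to right and reducing via the relations at each step:
  (c³dc²d) · c² = cdc²d
  (cdc²d) · d = cdc²
  (cdc²) · c³ = cdc

Answer: cdc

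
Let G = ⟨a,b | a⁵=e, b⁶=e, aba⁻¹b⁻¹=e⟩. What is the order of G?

Enumerate words in the generators, reducing via the relations: the distinct elements are
  {a, b, e, ab, a², a³, a⁴, b², b³, b⁴, b⁵, ab², ab³, ab⁴, ab⁵, a²b, a³b, a⁴b, a²b², a²b³, a²b⁴, a²b⁵, a³b², a³b³, a³b⁴, a³b⁵, a⁴b², a⁴b³, a⁴b⁴, a⁴b⁵}.
No further products give new elements, so |G| = 30.

Answer: 30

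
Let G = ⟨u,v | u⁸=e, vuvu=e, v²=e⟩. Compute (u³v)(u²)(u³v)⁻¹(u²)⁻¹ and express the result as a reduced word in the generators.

[(u³v), (u²)] = (u³v)·(u²)·(u³v)⁻¹·(u²)⁻¹.
  (u³v) · (u²) = uv
  (uv) · (u³v) = u⁶
  (u⁶) · (u⁶) = u⁴

Answer: u⁴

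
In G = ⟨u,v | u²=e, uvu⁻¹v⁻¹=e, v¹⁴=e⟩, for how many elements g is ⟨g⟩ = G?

⟨g⟩ = G would require ord(g) = |G| = 28, but the maximum element order in G is 14 < 28. So G is not cyclic and no single element generates it: the count is 0.

Answer: 0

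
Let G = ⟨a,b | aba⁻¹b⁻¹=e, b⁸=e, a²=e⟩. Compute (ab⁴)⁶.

Compute successive powers of (ab⁴), reducing at each step:
  (ab⁴)²: (ab⁴) · a = b⁴;   (b⁴) · b⁴ = e
  (ab⁴)³: e · a = a;   a · b⁴ = ab⁴
  (ab⁴)⁴: (ab⁴) · a = b⁴;   (b⁴) · b⁴ = e
  (ab⁴)⁵: e · a = a;   a · b⁴ = ab⁴
  (ab⁴)⁶: (ab⁴) · a = b⁴;   (b⁴) · b⁴ = e

Answer: e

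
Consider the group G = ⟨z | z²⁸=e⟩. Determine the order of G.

G is generated by a single element, so G is cyclic. The relator gives z²⁸ = e and no smaller power is forced to be e, so the 28 powers {e, z, z², z³, z⁴, z⁵, z⁶, z⁷, z⁸, z⁹, z²², z²³, z²¹, z²⁰, z²⁴, z²⁵, z²⁶, z²⁷, z¹², z¹³, z¹¹, z¹⁰, z¹⁴, z¹⁵, z¹⁶, z¹⁷, z¹⁸, z¹⁹} are distinct. Hence |G| = 28.

Answer: 28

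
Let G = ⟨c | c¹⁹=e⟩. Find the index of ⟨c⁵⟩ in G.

First find ord(c⁵) by computing successive powers:
  (c⁵)¹ = c⁵, (c⁵)² = c¹⁰, (c⁵)³ = c¹⁵, (c⁵)⁴ = c, (c⁵)⁵ = c⁶, (c⁵)⁶ = c¹¹, (c⁵)⁷ = c¹⁶, (c⁵)⁸ = c², (c⁵)⁹ = c⁷, (c⁵)¹⁰ = c¹², (c⁵)¹¹ = c¹⁷, (c⁵)¹² = c³, (c⁵)¹³ = c⁸, (c⁵)¹⁴ = c¹³, (c⁵)¹⁵ = c¹⁸, (c⁵)¹⁶ = c⁴, (c⁵)¹⁷ = c⁹, (c⁵)¹⁸ = c¹⁴, (c⁵)¹⁹ = e.
So |⟨c⁵⟩| = ord(c⁵) = 19. With |G| = 19, by Lagrange [G : ⟨c⁵⟩] = 19/19 = 1.

Answer: 1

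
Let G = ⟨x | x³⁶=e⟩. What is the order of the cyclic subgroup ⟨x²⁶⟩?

|⟨x²⁶⟩| equals the order of x²⁶. Compute successive powers until reaching e:
  (x²⁶)¹ = x²⁶, (x²⁶)² = x¹⁶, (x²⁶)³ = x⁶, (x²⁶)⁴ = x³², (x²⁶)⁵ = x²², (x²⁶)⁶ = x¹², (x²⁶)⁷ = x², (x²⁶)⁸ = x²⁸, (x²⁶)⁹ = x¹⁸, (x²⁶)¹⁰ = x⁸, (x²⁶)¹¹ = x³⁴, (x²⁶)¹² = x²⁴, (x²⁶)¹³ = x¹⁴, (x²⁶)¹⁴ = x⁴, (x²⁶)¹⁵ = x³⁰, (x²⁶)¹⁶ = x²⁰, (x²⁶)¹⁷ = x¹⁰, (x²⁶)¹⁸ = e.
The smallest positive k with (x²⁶)ᵏ = e is 18, so |⟨x²⁶⟩| = 18.

Answer: 18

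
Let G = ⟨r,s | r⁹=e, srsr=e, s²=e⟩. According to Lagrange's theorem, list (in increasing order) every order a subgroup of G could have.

|G| = 18 = 2 · 3². By Lagrange's theorem the order of any subgroup divides 18; the divisors of 18 are 1, 2, 3, 6, 9, 18.

Answer: 1, 2, 3, 6, 9, 18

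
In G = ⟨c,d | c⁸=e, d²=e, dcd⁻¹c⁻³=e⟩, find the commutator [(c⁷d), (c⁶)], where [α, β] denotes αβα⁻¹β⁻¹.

[(c⁷d), (c⁶)] = (c⁷d)·(c⁶)·(c⁷d)⁻¹·(c⁶)⁻¹.
  (c⁷d) · (c⁶) = cd
  (cd) · (c³d) = c²
  (c²) · (c²) = c⁴

Answer: c⁴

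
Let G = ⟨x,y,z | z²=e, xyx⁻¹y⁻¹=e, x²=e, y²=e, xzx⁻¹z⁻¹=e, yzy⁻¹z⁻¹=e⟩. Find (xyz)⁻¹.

The order of (xyz) is 2 (smallest k with (xyz)ᵏ = e), so (xyz)⁻¹ = (xyz)¹ = xyz.
Check: (xyz) · (xyz) → (xyz) · x = yz;   (yz) · y = z;   z · z = e, giving e as required.

Answer: xyz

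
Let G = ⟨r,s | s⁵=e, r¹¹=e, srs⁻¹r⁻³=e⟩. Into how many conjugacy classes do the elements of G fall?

The conjugacy classes (representative and size) are:
  [e] (size 1), [r³] (size 5), [r⁶] (size 5), [r⁷s] (size 11), [r⁹s²] (size 11), [r⁷s³] (size 11), [r⁷s⁴] (size 11).
Class equation: 1 + 5 + 5 + 11 + 11 + 11 + 11 = 55 = |G|. So G has 7 conjugacy classes.

Answer: 7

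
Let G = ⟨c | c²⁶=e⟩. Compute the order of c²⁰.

Compute successive powers until reaching e:
  (c²⁰)¹ = c²⁰, (c²⁰)² = c¹⁴, (c²⁰)³ = c⁸, (c²⁰)⁴ = c², (c²⁰)⁵ = c²², (c²⁰)⁶ = c¹⁶, (c²⁰)⁷ = c¹⁰, (c²⁰)⁸ = c⁴, (c²⁰)⁹ = c²⁴, (c²⁰)¹⁰ = c¹⁸, (c²⁰)¹¹ = c¹², (c²⁰)¹² = c⁶, (c²⁰)¹³ = e.
The smallest positive k with (c²⁰)ᵏ = e is 13.

Answer: 13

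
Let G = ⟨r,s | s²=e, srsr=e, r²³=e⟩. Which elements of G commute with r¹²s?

⟨r¹²s⟩ ⊆ C_G(r¹²s) since powers of r¹²s commute with r¹²s; so |C_G(r¹²s)| ≥ |⟨r¹²s⟩| = 2.
By orbit–stabilizer, |C_G(r¹²s)| = |G| / |conj. class of r¹²s| = 46 / 23 = 2.
The 2 elements commuting with r¹²s are {e, r¹²s}.

Answer: {e, r¹²s}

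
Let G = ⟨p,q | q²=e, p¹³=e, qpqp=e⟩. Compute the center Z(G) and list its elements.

An element z ∈ Z(G) iff z commutes with every generator.
For example e is central: e·p = p = p·e; e·q = q = q·e.
Whereas p ∉ Z(G) since p·q = pq ≠ p¹²q = q·p.
Checking each of the 26 elements this way gives Z(G) = {e}, of order 1.

Answer: {e}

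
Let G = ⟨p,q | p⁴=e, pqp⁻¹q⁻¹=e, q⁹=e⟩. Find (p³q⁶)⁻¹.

The order of (p³q⁶) is 12 (smallest k with (p³q⁶)ᵏ = e), so (p³q⁶)⁻¹ = (p³q⁶)¹¹ = pq³.
Check: (p³q⁶) · (pq³) → (p³q⁶) · p = q⁶;   (q⁶) · q³ = e, giving e as required.

Answer: pq³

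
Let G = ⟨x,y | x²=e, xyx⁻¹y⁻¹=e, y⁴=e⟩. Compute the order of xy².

Compute successive powers until reaching e:
  (xy²)¹ = xy², (xy²)² = e.
The smallest positive k with (xy²)ᵏ = e is 2.

Answer: 2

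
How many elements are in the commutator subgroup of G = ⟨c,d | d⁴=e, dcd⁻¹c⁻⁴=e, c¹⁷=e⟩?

G' = [G, G] is generated by all commutators. The generator-pair commutators are: [c, d] = c¹⁴.
The subgroup they normally generate is {e, c, c², c³, c⁴, c⁵, c⁶, c⁷, c⁸, c⁹, c¹⁰, c¹¹, c¹², c¹³, c¹⁴, c¹⁵, c¹⁶}, of order 17.
Check: |G/G'| = 68/17 = 4 is the order of the abelianisation.

Answer: 17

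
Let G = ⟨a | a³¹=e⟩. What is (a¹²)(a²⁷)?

Compute (a¹²) · (a²⁷) by multiplying left to right and reducing via the relations at each step:
  (a¹²) · a²⁷ = a⁸

Answer: a⁸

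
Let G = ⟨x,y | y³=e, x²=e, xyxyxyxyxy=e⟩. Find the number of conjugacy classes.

The conjugacy classes (representative and size) are:
  [e] (size 1), [xyxy²xyxy²x] (size 15), [yxyxy²x] (size 20), [xy²xy²x] (size 12), [y²xyxy²] (size 12).
Class equation: 1 + 15 + 20 + 12 + 12 = 60 = |G|. So G has 5 conjugacy classes.

Answer: 5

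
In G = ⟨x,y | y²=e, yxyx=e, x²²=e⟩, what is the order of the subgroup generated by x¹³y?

|⟨x¹³y⟩| equals the order of x¹³y. Compute successive powers until reaching e:
  (x¹³y)¹ = x¹³y, (x¹³y)² = e.
The smallest positive k with (x¹³y)ᵏ = e is 2, so |⟨x¹³y⟩| = 2.

Answer: 2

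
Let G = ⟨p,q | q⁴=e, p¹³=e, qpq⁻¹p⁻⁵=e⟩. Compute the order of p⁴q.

Compute successive powers until reaching e:
  (p⁴q)¹ = p⁴q, (p⁴q)² = p¹¹q², (p⁴q)³ = p⁷q³, (p⁴q)⁴ = e.
The smallest positive k with (p⁴q)ᵏ = e is 4.

Answer: 4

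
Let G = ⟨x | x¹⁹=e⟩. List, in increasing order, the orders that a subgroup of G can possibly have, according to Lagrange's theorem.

|G| = 19 = 19. By Lagrange's theorem the order of any subgroup divides 19; the divisors of 19 are 1, 19.

Answer: 1, 19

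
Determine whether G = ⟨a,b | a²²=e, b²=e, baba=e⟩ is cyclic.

Every cyclic group is abelian. But a·b = ab while b·a = a²¹b, so a·b ≠ b·a and G is not abelian. Hence G is not cyclic.

Answer: No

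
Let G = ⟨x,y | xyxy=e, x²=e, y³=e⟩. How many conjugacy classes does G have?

The conjugacy classes (representative and size) are:
  [e] (size 1), [xy²] (size 3), [y²] (size 2).
Class equation: 1 + 3 + 2 = 6 = |G|. So G has 3 conjugacy classes.

Answer: 3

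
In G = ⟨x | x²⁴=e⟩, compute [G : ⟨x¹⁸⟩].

First find ord(x¹⁸) by computing successive powers:
  (x¹⁸)¹ = x¹⁸, (x¹⁸)² = x¹², (x¹⁸)³ = x⁶, (x¹⁸)⁴ = e.
So |⟨x¹⁸⟩| = ord(x¹⁸) = 4. With |G| = 24, by Lagrange [G : ⟨x¹⁸⟩] = 24/4 = 6.

Answer: 6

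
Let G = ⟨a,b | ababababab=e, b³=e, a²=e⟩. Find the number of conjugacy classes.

The conjugacy classes (representative and size) are:
  [e] (size 1), [abab²abab²a] (size 15), [babab²a] (size 20), [ab²ab²a] (size 12), [b²abab²] (size 12).
Class equation: 1 + 15 + 20 + 12 + 12 = 60 = |G|. So G has 5 conjugacy classes.

Answer: 5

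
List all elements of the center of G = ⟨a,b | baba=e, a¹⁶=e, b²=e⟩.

An element z ∈ Z(G) iff z commutes with every generator.
For example a⁸ is central: (a⁸)·a = a⁹ = a·(a⁸); (a⁸)·b = a⁸b = b·(a⁸).
Whereas a ∉ Z(G) since a·b = ab ≠ a¹⁵b = b·a.
Checking each of the 32 elements this way gives Z(G) = {e, a⁸}, of order 2.

Answer: {e, a⁸}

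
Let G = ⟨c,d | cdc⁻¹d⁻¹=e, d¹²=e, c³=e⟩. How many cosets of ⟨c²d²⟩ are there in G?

First find ord(c²d²) by computing successive powers:
  (c²d²)¹ = c²d², (c²d²)² = cd⁴, (c²d²)³ = d⁶, (c²d²)⁴ = c²d⁸, (c²d²)⁵ = cd¹⁰, (c²d²)⁶ = e.
So |⟨c²d²⟩| = ord(c²d²) = 6. With |G| = 36, by Lagrange [G : ⟨c²d²⟩] = 36/6 = 6.

Answer: 6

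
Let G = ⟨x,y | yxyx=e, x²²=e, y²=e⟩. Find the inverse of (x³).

The order of (x³) is 22 (smallest k with (x³)ᵏ = e), so (x³)⁻¹ = (x³)²¹ = x¹⁹.
Check: (x³) · (x¹⁹) → (x³) · x¹⁹ = e, giving e as required.

Answer: x¹⁹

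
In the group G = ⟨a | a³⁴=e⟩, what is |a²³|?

Compute successive powers until reaching e:
  (a²³)¹ = a²³, (a²³)² = a¹², (a²³)³ = a, (a²³)⁴ = a²⁴, (a²³)⁵ = a¹³, (a²³)⁶ = a², (a²³)⁷ = a²⁵, (a²³)⁸ = a¹⁴, (a²³)⁹ = a³, (a²³)¹⁰ = a²⁶, (a²³)¹¹ = a¹⁵, (a²³)¹² = a⁴, (a²³)¹³ = a²⁷, (a²³)¹⁴ = a¹⁶, (a²³)¹⁵ = a⁵, (a²³)¹⁶ = a²⁸, (a²³)¹⁷ = a¹⁷, (a²³)¹⁸ = a⁶, (a²³)¹⁹ = a²⁹, (a²³)²⁰ = a¹⁸, (a²³)²¹ = a⁷, (a²³)²² = a³⁰, (a²³)²³ = a¹⁹, (a²³)²⁴ = a⁸, (a²³)²⁵ = a³¹, (a²³)²⁶ = a²⁰, (a²³)²⁷ = a⁹, (a²³)²⁸ = a³², (a²³)²⁹ = a²¹, (a²³)³⁰ = a¹⁰, (a²³)³¹ = a³³, (a²³)³² = a²², (a²³)³³ = a¹¹, (a²³)³⁴ = e.
The smallest positive k with (a²³)ᵏ = e is 34.

Answer: 34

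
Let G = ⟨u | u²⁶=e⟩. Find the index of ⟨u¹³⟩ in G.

First find ord(u¹³) by computing successive powers:
  (u¹³)¹ = u¹³, (u¹³)² = e.
So |⟨u¹³⟩| = ord(u¹³) = 2. With |G| = 26, by Lagrange [G : ⟨u¹³⟩] = 26/2 = 13.

Answer: 13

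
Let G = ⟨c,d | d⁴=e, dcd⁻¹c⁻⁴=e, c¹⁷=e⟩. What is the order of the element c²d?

Compute successive powers until reaching e:
  (c²d)¹ = c²d, (c²d)² = c¹⁰d², (c²d)³ = c⁸d³, (c²d)⁴ = e.
The smallest positive k with (c²d)ᵏ = e is 4.

Answer: 4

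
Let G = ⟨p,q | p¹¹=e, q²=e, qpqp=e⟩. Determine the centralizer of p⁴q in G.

⟨p⁴q⟩ ⊆ C_G(p⁴q) since powers of p⁴q commute with p⁴q; so |C_G(p⁴q)| ≥ |⟨p⁴q⟩| = 2.
By orbit–stabilizer, |C_G(p⁴q)| = |G| / |conj. class of p⁴q| = 22 / 11 = 2.
The 2 elements commuting with p⁴q are {e, p⁴q}.

Answer: {e, p⁴q}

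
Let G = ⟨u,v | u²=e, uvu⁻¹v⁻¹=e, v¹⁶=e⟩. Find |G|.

Enumerate words in the generators, reducing via the relations: the distinct elements are
  {e, u, v, uv, v², v³, v⁴, v⁵, v⁶, v⁷, v⁸, v⁹, uv², uv³, uv⁴, uv⁵, uv⁶, uv⁷, uv⁸, uv⁹, v¹², v¹³, v¹¹, v¹⁰, v¹⁴, v¹⁵, uv¹², uv¹³, uv¹¹, uv¹⁰, uv¹⁴, uv¹⁵}.
No further products give new elements, so |G| = 32.

Answer: 32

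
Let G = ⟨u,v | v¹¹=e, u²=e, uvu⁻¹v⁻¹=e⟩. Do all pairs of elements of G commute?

Each pair of generators commutes: u·v = uv = v·u. Since the generators pairwise commute, every element of G commutes with every other, so G is abelian.

Answer: Yes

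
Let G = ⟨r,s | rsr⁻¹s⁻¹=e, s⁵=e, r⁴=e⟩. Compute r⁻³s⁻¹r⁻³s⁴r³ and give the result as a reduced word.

Multiply left to right, reducing at each step:
  r · s⁻¹ = rs⁴
  (rs⁴) · r⁻³ = r²s⁴
  (r²s⁴) · s⁴ = r²s³
  (r²s³) · r³ = rs³

Answer: rs³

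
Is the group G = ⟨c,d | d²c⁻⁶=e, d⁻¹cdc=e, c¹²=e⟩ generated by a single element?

Every cyclic group is abelian. But c·d = cd while d·c = c⁵d⁻¹, so c·d ≠ d·c and G is not abelian. Hence G is not cyclic.

Answer: No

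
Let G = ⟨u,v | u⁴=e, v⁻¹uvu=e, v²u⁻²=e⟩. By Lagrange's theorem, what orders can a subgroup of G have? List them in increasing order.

|G| = 8 = 2³. By Lagrange's theorem the order of any subgroup divides 8; the divisors of 8 are 1, 2, 4, 8.

Answer: 1, 2, 4, 8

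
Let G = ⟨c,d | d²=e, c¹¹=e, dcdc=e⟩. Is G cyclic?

Every cyclic group is abelian. But c·d = cd while d·c = c¹⁰d, so c·d ≠ d·c and G is not abelian. Hence G is not cyclic.

Answer: No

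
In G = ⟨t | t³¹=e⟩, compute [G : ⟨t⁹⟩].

First find ord(t⁹) by computing successive powers:
  (t⁹)¹ = t⁹, (t⁹)² = t¹⁸, (t⁹)³ = t²⁷, (t⁹)⁴ = t⁵, (t⁹)⁵ = t¹⁴, (t⁹)⁶ = t²³, (t⁹)⁷ = t, (t⁹)⁸ = t¹⁰, (t⁹)⁹ = t¹⁹, (t⁹)¹⁰ = t²⁸, (t⁹)¹¹ = t⁶, (t⁹)¹² = t¹⁵, (t⁹)¹³ = t²⁴, (t⁹)¹⁴ = t², (t⁹)¹⁵ = t¹¹, (t⁹)¹⁶ = t²⁰, (t⁹)¹⁷ = t²⁹, (t⁹)¹⁸ = t⁷, (t⁹)¹⁹ = t¹⁶, (t⁹)²⁰ = t²⁵, (t⁹)²¹ = t³, (t⁹)²² = t¹², (t⁹)²³ = t²¹, (t⁹)²⁴ = t³⁰, (t⁹)²⁵ = t⁸, (t⁹)²⁶ = t¹⁷, (t⁹)²⁷ = t²⁶, (t⁹)²⁸ = t⁴, (t⁹)²⁹ = t¹³, (t⁹)³⁰ = t²², (t⁹)³¹ = e.
So |⟨t⁹⟩| = ord(t⁹) = 31. With |G| = 31, by Lagrange [G : ⟨t⁹⟩] = 31/31 = 1.

Answer: 1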